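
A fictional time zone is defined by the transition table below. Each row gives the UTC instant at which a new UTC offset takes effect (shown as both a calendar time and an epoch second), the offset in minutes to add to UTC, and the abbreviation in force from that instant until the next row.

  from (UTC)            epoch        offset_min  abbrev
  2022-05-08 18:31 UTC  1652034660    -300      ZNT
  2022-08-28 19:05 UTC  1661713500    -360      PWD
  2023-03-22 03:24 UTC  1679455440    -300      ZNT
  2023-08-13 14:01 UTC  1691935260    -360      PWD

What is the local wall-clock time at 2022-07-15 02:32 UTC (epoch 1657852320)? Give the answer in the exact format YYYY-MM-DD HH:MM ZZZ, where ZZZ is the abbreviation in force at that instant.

Query: 2022-07-15 02:32 UTC
Rule 1/4 (ZNT, -05:00): 2022-05-08 18:31 UTC ≤ query < 2022-08-28 19:05 UTC
2·60 + 32 - 300 = -148 min
-148 = -1·1440 + 1292; 1292 = 21·60 + 32 → 21:32, 2022-07-15 - 1 day = 2022-07-14
→ 2022-07-14 21:32 ZNT

2022-07-14 21:32 ZNT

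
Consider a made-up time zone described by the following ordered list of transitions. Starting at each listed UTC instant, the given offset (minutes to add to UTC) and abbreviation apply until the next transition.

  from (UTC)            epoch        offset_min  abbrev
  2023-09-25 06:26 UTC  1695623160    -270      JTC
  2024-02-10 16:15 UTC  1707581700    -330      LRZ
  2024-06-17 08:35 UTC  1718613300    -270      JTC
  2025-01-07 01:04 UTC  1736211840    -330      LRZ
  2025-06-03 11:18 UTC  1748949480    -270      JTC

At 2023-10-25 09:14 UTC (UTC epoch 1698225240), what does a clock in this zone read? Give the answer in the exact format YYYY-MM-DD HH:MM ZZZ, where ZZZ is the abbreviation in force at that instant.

2023-10-25 04:44 JTC

Query: 2023-10-25 09:14 UTC
Rule 1/5 (JTC, -04:30): 2023-09-25 06:26 UTC ≤ query < 2024-02-10 16:15 UTC
9·60 + 14 - 270 = 284 min
284 = 0·1440 + 284; 284 = 4·60 + 44 → 04:44, same day
→ 2023-10-25 04:44 JTC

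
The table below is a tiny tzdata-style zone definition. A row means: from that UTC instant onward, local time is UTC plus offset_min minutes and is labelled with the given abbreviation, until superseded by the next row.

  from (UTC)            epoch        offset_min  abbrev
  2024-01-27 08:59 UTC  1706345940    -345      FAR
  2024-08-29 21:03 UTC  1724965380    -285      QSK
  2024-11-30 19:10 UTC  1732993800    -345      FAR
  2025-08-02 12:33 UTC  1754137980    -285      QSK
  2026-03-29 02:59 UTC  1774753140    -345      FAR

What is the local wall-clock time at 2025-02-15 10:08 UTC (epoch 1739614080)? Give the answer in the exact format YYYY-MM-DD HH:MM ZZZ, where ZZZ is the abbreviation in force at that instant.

2025-02-15 04:23 FAR

Query: 2025-02-15 10:08 UTC
Rule 3/5 (FAR, -05:45): 2024-11-30 19:10 UTC ≤ query < 2025-08-02 12:33 UTC
10·60 + 8 - 345 = 263 min
263 = 0·1440 + 263; 263 = 4·60 + 23 → 04:23, same day
→ 2025-02-15 04:23 FAR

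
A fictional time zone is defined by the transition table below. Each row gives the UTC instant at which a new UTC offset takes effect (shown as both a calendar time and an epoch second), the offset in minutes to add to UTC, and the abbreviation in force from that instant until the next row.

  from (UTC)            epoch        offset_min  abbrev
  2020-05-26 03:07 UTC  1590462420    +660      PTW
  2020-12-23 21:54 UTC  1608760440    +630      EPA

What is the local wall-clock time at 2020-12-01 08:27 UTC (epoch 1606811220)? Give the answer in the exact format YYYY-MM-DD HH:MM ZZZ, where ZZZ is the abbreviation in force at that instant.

2020-12-01 19:27 PTW

Query: 2020-12-01 08:27 UTC
Rule 1/2 (PTW, +11:00): 2020-05-26 03:07 UTC ≤ query < 2020-12-23 21:54 UTC
8·60 + 27 + 660 = 1167 min
1167 = 0·1440 + 1167; 1167 = 19·60 + 27 → 19:27, same day
→ 2020-12-01 19:27 PTW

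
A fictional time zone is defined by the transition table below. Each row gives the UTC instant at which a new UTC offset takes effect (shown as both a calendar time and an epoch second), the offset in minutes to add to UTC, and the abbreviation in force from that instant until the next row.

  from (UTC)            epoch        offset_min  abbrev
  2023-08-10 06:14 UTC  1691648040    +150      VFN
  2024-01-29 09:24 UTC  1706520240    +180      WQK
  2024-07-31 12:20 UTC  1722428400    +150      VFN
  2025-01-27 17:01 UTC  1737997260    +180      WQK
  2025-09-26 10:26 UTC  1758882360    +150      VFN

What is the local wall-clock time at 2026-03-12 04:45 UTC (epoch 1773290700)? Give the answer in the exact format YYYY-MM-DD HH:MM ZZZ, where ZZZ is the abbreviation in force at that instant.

2026-03-12 07:15 VFN

Query: 2026-03-12 04:45 UTC
Rule 5/5 (VFN, +02:30): 2025-09-26 10:26 UTC ≤ query < +∞
4·60 + 45 + 150 = 435 min
435 = 0·1440 + 435; 435 = 7·60 + 15 → 07:15, same day
→ 2026-03-12 07:15 VFN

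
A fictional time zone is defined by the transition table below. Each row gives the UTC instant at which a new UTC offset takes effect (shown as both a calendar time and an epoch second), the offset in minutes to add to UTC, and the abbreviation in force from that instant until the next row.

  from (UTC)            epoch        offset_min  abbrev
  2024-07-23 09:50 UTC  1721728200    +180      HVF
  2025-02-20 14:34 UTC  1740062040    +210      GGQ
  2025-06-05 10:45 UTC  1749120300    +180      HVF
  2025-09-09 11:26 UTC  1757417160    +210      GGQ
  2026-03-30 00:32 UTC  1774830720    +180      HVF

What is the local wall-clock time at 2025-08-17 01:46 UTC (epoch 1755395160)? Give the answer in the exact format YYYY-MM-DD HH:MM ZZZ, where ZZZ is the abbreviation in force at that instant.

2025-08-17 04:46 HVF

Query: 2025-08-17 01:46 UTC
Rule 3/5 (HVF, +03:00): 2025-06-05 10:45 UTC ≤ query < 2025-09-09 11:26 UTC
1·60 + 46 + 180 = 286 min
286 = 0·1440 + 286; 286 = 4·60 + 46 → 04:46, same day
→ 2025-08-17 04:46 HVF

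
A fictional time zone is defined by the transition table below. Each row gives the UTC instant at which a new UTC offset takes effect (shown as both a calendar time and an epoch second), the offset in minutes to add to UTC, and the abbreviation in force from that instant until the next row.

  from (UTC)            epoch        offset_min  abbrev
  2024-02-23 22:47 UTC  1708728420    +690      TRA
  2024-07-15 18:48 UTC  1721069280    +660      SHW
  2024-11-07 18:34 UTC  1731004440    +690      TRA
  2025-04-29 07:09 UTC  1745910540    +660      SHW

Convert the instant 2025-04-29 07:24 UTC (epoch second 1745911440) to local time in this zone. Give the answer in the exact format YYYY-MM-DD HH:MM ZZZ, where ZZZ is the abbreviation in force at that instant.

Query: 2025-04-29 07:24 UTC
Rule 4/4 (SHW, +11:00): 2025-04-29 07:09 UTC ≤ query < +∞
7·60 + 24 + 660 = 1104 min
1104 = 0·1440 + 1104; 1104 = 18·60 + 24 → 18:24, same day
→ 2025-04-29 18:24 SHW

2025-04-29 18:24 SHW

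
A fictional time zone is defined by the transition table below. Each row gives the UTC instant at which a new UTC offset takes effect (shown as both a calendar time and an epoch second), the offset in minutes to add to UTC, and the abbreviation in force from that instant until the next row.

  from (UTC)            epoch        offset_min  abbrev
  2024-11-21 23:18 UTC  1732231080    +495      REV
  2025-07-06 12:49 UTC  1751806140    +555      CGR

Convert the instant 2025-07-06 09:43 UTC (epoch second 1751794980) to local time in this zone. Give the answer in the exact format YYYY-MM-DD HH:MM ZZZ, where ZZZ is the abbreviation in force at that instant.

Query: 2025-07-06 09:43 UTC
Rule 1/2 (REV, +08:15): 2024-11-21 23:18 UTC ≤ query < 2025-07-06 12:49 UTC
9·60 + 43 + 495 = 1078 min
1078 = 0·1440 + 1078; 1078 = 17·60 + 58 → 17:58, same day
→ 2025-07-06 17:58 REV

2025-07-06 17:58 REV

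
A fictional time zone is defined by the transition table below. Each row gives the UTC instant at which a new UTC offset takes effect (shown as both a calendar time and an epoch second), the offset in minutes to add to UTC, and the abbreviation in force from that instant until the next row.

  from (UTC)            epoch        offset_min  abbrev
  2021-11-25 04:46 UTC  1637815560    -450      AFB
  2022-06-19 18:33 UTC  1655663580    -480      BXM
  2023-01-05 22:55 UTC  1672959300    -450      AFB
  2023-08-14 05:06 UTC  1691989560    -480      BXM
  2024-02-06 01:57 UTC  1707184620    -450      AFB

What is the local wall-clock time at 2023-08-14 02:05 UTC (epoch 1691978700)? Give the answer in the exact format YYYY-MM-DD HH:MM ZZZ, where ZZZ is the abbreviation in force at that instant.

2023-08-13 18:35 AFB

Query: 2023-08-14 02:05 UTC
Rule 3/5 (AFB, -07:30): 2023-01-05 22:55 UTC ≤ query < 2023-08-14 05:06 UTC
2·60 + 5 - 450 = -325 min
-325 = -1·1440 + 1115; 1115 = 18·60 + 35 → 18:35, 2023-08-14 - 1 day = 2023-08-13
→ 2023-08-13 18:35 AFB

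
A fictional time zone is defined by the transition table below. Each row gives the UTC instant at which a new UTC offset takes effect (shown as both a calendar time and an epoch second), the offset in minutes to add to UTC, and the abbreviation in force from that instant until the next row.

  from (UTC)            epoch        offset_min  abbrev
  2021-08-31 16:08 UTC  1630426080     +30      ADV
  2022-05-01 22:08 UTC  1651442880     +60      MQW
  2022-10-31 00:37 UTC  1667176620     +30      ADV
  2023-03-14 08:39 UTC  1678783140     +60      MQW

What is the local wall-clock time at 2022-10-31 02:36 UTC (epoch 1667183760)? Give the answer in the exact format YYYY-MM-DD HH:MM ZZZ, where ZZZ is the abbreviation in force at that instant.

Query: 2022-10-31 02:36 UTC
Rule 3/4 (ADV, +00:30): 2022-10-31 00:37 UTC ≤ query < 2023-03-14 08:39 UTC
2·60 + 36 + 30 = 186 min
186 = 0·1440 + 186; 186 = 3·60 + 6 → 03:06, same day
→ 2022-10-31 03:06 ADV

2022-10-31 03:06 ADV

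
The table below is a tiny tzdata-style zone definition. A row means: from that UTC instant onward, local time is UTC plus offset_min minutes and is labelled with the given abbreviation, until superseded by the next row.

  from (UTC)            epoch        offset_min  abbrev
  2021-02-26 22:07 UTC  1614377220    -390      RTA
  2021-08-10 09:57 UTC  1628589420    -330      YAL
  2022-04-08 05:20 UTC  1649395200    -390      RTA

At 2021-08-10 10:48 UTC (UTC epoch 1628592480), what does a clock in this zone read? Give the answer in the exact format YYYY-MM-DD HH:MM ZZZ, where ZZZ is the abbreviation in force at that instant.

Query: 2021-08-10 10:48 UTC
Rule 2/3 (YAL, -05:30): 2021-08-10 09:57 UTC ≤ query < 2022-04-08 05:20 UTC
10·60 + 48 - 330 = 318 min
318 = 0·1440 + 318; 318 = 5·60 + 18 → 05:18, same day
→ 2021-08-10 05:18 YAL

2021-08-10 05:18 YAL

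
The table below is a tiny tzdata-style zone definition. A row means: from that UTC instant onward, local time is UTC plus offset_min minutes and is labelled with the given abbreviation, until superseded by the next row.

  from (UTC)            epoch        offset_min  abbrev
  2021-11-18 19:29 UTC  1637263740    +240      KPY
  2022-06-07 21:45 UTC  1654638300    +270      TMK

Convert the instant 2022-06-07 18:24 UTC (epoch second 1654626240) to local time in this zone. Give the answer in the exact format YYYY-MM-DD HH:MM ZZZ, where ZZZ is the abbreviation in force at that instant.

Query: 2022-06-07 18:24 UTC
Rule 1/2 (KPY, +04:00): 2021-11-18 19:29 UTC ≤ query < 2022-06-07 21:45 UTC
18·60 + 24 + 240 = 1344 min
1344 = 0·1440 + 1344; 1344 = 22·60 + 24 → 22:24, same day
→ 2022-06-07 22:24 KPY

2022-06-07 22:24 KPY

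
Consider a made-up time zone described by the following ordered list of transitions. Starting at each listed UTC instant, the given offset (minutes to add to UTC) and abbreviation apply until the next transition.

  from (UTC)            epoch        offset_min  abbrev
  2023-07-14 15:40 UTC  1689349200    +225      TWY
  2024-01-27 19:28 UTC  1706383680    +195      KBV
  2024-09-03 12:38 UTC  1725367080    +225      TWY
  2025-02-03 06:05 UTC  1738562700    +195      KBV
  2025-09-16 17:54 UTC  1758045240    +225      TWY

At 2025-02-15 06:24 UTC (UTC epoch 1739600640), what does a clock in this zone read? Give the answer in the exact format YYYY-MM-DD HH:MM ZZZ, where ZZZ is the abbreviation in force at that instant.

2025-02-15 09:39 KBV

Query: 2025-02-15 06:24 UTC
Rule 4/5 (KBV, +03:15): 2025-02-03 06:05 UTC ≤ query < 2025-09-16 17:54 UTC
6·60 + 24 + 195 = 579 min
579 = 0·1440 + 579; 579 = 9·60 + 39 → 09:39, same day
→ 2025-02-15 09:39 KBV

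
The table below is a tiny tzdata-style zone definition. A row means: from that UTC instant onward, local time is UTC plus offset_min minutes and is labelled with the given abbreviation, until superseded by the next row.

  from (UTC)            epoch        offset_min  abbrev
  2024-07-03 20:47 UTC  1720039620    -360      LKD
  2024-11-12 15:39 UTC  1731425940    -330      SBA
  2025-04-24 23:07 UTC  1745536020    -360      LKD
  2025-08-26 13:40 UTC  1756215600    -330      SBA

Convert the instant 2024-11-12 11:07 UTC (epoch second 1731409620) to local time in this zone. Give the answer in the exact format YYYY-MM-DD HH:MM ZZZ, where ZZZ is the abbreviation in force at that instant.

2024-11-12 05:07 LKD

Query: 2024-11-12 11:07 UTC
Rule 1/4 (LKD, -06:00): 2024-07-03 20:47 UTC ≤ query < 2024-11-12 15:39 UTC
11·60 + 7 - 360 = 307 min
307 = 0·1440 + 307; 307 = 5·60 + 7 → 05:07, same day
→ 2024-11-12 05:07 LKD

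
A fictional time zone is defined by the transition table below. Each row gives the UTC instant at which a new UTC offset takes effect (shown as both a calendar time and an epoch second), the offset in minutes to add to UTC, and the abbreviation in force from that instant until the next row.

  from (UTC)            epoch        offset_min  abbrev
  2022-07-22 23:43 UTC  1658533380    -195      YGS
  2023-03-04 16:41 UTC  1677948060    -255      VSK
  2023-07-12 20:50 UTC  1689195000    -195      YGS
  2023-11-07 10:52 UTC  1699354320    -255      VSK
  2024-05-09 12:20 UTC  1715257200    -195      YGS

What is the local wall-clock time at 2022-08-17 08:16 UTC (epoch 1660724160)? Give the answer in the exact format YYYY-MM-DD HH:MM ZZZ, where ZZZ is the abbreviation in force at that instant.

Query: 2022-08-17 08:16 UTC
Rule 1/5 (YGS, -03:15): 2022-07-22 23:43 UTC ≤ query < 2023-03-04 16:41 UTC
8·60 + 16 - 195 = 301 min
301 = 0·1440 + 301; 301 = 5·60 + 1 → 05:01, same day
→ 2022-08-17 05:01 YGS

2022-08-17 05:01 YGS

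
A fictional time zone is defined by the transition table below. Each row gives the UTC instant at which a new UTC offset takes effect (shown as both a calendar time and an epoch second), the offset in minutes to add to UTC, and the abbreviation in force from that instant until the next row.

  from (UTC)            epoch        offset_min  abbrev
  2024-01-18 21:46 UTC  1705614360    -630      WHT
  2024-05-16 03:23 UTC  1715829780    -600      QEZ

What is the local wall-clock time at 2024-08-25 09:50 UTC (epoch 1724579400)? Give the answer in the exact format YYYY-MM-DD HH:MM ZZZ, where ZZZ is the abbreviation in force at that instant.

Query: 2024-08-25 09:50 UTC
Rule 2/2 (QEZ, -10:00): 2024-05-16 03:23 UTC ≤ query < +∞
9·60 + 50 - 600 = -10 min
-10 = -1·1440 + 1430; 1430 = 23·60 + 50 → 23:50, 2024-08-25 - 1 day = 2024-08-24
→ 2024-08-24 23:50 QEZ

2024-08-24 23:50 QEZ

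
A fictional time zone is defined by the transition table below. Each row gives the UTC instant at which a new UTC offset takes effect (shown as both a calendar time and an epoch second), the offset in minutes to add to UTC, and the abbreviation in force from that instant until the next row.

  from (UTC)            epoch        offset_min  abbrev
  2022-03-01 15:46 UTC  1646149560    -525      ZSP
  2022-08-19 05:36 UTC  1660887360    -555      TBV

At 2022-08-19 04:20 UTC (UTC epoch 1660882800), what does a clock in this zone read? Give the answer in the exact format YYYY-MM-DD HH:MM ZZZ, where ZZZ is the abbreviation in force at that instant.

Query: 2022-08-19 04:20 UTC
Rule 1/2 (ZSP, -08:45): 2022-03-01 15:46 UTC ≤ query < 2022-08-19 05:36 UTC
4·60 + 20 - 525 = -265 min
-265 = -1·1440 + 1175; 1175 = 19·60 + 35 → 19:35, 2022-08-19 - 1 day = 2022-08-18
→ 2022-08-18 19:35 ZSP

2022-08-18 19:35 ZSP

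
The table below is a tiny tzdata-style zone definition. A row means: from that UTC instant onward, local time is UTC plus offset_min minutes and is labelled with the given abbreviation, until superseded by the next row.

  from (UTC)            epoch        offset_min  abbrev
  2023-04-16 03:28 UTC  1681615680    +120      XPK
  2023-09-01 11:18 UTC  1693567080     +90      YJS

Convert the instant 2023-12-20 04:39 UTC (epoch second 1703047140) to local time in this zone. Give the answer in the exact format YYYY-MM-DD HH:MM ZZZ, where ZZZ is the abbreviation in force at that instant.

Query: 2023-12-20 04:39 UTC
Rule 2/2 (YJS, +01:30): 2023-09-01 11:18 UTC ≤ query < +∞
4·60 + 39 + 90 = 369 min
369 = 0·1440 + 369; 369 = 6·60 + 9 → 06:09, same day
→ 2023-12-20 06:09 YJS

2023-12-20 06:09 YJS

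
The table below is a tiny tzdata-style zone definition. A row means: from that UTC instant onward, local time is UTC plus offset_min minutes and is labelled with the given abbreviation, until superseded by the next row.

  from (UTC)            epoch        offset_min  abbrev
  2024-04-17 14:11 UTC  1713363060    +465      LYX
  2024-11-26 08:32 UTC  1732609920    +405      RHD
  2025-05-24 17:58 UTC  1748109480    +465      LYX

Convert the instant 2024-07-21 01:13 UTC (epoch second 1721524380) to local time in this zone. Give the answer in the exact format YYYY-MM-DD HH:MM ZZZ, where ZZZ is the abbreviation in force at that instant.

Query: 2024-07-21 01:13 UTC
Rule 1/3 (LYX, +07:45): 2024-04-17 14:11 UTC ≤ query < 2024-11-26 08:32 UTC
1·60 + 13 + 465 = 538 min
538 = 0·1440 + 538; 538 = 8·60 + 58 → 08:58, same day
→ 2024-07-21 08:58 LYX

2024-07-21 08:58 LYX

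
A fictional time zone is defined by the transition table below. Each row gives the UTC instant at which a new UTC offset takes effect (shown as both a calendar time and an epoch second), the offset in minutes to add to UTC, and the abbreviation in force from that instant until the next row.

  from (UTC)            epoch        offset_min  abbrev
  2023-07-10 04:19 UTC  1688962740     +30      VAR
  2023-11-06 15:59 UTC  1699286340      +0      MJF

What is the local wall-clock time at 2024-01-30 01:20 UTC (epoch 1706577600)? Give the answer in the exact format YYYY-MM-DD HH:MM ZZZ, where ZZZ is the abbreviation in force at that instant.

2024-01-30 01:20 MJF

Query: 2024-01-30 01:20 UTC
Rule 2/2 (MJF, +00:00): 2023-11-06 15:59 UTC ≤ query < +∞
1·60 + 20 + 0 = 80 min
80 = 0·1440 + 80; 80 = 1·60 + 20 → 01:20, same day
→ 2024-01-30 01:20 MJF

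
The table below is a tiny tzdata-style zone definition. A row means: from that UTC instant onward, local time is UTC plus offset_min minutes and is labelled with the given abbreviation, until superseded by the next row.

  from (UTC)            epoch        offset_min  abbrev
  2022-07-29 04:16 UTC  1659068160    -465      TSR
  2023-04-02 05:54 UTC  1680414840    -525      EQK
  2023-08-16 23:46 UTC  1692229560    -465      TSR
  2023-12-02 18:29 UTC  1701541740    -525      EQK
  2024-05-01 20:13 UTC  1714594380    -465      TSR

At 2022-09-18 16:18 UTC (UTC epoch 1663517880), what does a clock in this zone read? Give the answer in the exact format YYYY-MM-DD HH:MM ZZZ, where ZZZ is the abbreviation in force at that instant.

Query: 2022-09-18 16:18 UTC
Rule 1/5 (TSR, -07:45): 2022-07-29 04:16 UTC ≤ query < 2023-04-02 05:54 UTC
16·60 + 18 - 465 = 513 min
513 = 0·1440 + 513; 513 = 8·60 + 33 → 08:33, same day
→ 2022-09-18 08:33 TSR

2022-09-18 08:33 TSR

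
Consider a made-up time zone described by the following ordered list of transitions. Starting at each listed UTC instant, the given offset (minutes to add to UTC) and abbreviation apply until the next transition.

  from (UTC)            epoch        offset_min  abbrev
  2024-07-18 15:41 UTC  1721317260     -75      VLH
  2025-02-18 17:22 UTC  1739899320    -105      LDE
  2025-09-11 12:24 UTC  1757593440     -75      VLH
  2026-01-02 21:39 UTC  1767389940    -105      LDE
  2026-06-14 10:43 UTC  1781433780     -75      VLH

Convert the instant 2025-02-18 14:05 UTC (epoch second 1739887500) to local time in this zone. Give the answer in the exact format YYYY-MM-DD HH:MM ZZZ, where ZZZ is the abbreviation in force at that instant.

Query: 2025-02-18 14:05 UTC
Rule 1/5 (VLH, -01:15): 2024-07-18 15:41 UTC ≤ query < 2025-02-18 17:22 UTC
14·60 + 5 - 75 = 770 min
770 = 0·1440 + 770; 770 = 12·60 + 50 → 12:50, same day
→ 2025-02-18 12:50 VLH

2025-02-18 12:50 VLH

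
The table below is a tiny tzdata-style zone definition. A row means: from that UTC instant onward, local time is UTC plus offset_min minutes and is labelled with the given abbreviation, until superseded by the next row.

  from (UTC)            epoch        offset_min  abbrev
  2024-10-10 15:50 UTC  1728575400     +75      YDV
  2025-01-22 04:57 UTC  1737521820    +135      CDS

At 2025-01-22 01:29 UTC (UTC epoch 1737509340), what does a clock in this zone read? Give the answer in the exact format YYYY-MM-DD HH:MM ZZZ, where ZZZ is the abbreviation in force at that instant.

Query: 2025-01-22 01:29 UTC
Rule 1/2 (YDV, +01:15): 2024-10-10 15:50 UTC ≤ query < 2025-01-22 04:57 UTC
1·60 + 29 + 75 = 164 min
164 = 0·1440 + 164; 164 = 2·60 + 44 → 02:44, same day
→ 2025-01-22 02:44 YDV

2025-01-22 02:44 YDV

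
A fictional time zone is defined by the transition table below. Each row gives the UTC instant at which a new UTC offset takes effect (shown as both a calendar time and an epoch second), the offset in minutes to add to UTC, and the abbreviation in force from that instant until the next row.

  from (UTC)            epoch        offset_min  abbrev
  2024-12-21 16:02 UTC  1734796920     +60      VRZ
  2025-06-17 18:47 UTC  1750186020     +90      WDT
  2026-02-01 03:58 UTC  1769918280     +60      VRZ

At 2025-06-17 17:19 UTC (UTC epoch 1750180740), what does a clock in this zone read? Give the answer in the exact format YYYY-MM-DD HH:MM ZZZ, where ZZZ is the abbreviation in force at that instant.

Query: 2025-06-17 17:19 UTC
Rule 1/3 (VRZ, +01:00): 2024-12-21 16:02 UTC ≤ query < 2025-06-17 18:47 UTC
17·60 + 19 + 60 = 1099 min
1099 = 0·1440 + 1099; 1099 = 18·60 + 19 → 18:19, same day
→ 2025-06-17 18:19 VRZ

2025-06-17 18:19 VRZ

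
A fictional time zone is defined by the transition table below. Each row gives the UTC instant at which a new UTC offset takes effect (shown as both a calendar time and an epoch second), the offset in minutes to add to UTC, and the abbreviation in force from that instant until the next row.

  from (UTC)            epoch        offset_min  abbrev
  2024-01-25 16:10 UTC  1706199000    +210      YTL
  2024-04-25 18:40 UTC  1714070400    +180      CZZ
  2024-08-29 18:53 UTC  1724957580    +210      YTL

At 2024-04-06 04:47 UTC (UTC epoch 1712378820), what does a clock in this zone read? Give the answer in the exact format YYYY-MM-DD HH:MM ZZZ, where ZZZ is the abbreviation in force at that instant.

Query: 2024-04-06 04:47 UTC
Rule 1/3 (YTL, +03:30): 2024-01-25 16:10 UTC ≤ query < 2024-04-25 18:40 UTC
4·60 + 47 + 210 = 497 min
497 = 0·1440 + 497; 497 = 8·60 + 17 → 08:17, same day
→ 2024-04-06 08:17 YTL

2024-04-06 08:17 YTL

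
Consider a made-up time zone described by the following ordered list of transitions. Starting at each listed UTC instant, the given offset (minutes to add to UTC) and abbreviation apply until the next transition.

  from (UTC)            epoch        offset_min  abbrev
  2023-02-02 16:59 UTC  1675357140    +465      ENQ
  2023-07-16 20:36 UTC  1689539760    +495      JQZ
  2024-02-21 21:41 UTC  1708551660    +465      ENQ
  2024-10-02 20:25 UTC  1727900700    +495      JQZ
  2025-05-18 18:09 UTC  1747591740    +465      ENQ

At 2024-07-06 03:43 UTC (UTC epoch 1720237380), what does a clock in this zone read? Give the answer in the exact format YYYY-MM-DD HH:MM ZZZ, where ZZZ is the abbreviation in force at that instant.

2024-07-06 11:28 ENQ

Query: 2024-07-06 03:43 UTC
Rule 3/5 (ENQ, +07:45): 2024-02-21 21:41 UTC ≤ query < 2024-10-02 20:25 UTC
3·60 + 43 + 465 = 688 min
688 = 0·1440 + 688; 688 = 11·60 + 28 → 11:28, same day
→ 2024-07-06 11:28 ENQ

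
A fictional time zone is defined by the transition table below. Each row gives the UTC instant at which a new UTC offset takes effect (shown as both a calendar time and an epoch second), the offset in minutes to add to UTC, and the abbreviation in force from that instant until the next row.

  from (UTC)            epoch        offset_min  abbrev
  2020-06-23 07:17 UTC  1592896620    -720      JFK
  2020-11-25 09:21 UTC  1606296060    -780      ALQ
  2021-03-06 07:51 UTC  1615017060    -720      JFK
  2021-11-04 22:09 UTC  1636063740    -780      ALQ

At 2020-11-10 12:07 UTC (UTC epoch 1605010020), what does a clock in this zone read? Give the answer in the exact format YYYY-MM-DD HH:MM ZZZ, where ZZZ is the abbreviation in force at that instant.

2020-11-10 00:07 JFK

Query: 2020-11-10 12:07 UTC
Rule 1/4 (JFK, -12:00): 2020-06-23 07:17 UTC ≤ query < 2020-11-25 09:21 UTC
12·60 + 7 - 720 = 7 min
7 = 0·1440 + 7; 7 = 0·60 + 7 → 00:07, same day
→ 2020-11-10 00:07 JFK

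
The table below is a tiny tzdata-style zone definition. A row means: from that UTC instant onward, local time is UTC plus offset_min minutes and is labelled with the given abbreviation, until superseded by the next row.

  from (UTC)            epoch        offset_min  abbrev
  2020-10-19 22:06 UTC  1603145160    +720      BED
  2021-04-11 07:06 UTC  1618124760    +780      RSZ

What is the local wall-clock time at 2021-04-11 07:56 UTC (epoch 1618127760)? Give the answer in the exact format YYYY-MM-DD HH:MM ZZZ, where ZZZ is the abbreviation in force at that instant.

2021-04-11 20:56 RSZ

Query: 2021-04-11 07:56 UTC
Rule 2/2 (RSZ, +13:00): 2021-04-11 07:06 UTC ≤ query < +∞
7·60 + 56 + 780 = 1256 min
1256 = 0·1440 + 1256; 1256 = 20·60 + 56 → 20:56, same day
→ 2021-04-11 20:56 RSZ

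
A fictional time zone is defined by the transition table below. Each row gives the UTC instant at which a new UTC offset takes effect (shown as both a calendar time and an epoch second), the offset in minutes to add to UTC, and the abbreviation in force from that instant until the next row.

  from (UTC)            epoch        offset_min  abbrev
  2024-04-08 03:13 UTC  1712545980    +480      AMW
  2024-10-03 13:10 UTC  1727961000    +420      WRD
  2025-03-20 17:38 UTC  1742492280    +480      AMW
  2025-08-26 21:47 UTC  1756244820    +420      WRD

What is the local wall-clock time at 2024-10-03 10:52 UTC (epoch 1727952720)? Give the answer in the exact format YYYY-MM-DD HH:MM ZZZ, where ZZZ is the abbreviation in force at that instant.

Query: 2024-10-03 10:52 UTC
Rule 1/4 (AMW, +08:00): 2024-04-08 03:13 UTC ≤ query < 2024-10-03 13:10 UTC
10·60 + 52 + 480 = 1132 min
1132 = 0·1440 + 1132; 1132 = 18·60 + 52 → 18:52, same day
→ 2024-10-03 18:52 AMW

2024-10-03 18:52 AMW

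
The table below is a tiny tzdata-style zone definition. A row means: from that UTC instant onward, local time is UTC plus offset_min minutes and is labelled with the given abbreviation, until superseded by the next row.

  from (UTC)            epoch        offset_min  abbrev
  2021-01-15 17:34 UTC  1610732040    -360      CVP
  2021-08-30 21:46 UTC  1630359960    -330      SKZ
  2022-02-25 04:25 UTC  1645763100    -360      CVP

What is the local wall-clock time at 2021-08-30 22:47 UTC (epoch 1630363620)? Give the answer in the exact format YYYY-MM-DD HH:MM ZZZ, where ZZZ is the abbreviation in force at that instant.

Query: 2021-08-30 22:47 UTC
Rule 2/3 (SKZ, -05:30): 2021-08-30 21:46 UTC ≤ query < 2022-02-25 04:25 UTC
22·60 + 47 - 330 = 1037 min
1037 = 0·1440 + 1037; 1037 = 17·60 + 17 → 17:17, same day
→ 2021-08-30 17:17 SKZ

2021-08-30 17:17 SKZ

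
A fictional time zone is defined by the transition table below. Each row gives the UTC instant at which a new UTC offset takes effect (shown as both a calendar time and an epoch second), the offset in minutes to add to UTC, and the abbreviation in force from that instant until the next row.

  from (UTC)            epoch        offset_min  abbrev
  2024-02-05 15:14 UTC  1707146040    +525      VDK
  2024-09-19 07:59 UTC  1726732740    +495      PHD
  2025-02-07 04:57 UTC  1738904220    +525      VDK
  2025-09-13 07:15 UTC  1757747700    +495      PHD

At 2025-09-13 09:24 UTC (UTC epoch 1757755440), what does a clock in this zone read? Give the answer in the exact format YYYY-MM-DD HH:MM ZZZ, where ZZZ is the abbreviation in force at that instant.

Query: 2025-09-13 09:24 UTC
Rule 4/4 (PHD, +08:15): 2025-09-13 07:15 UTC ≤ query < +∞
9·60 + 24 + 495 = 1059 min
1059 = 0·1440 + 1059; 1059 = 17·60 + 39 → 17:39, same day
→ 2025-09-13 17:39 PHD

2025-09-13 17:39 PHD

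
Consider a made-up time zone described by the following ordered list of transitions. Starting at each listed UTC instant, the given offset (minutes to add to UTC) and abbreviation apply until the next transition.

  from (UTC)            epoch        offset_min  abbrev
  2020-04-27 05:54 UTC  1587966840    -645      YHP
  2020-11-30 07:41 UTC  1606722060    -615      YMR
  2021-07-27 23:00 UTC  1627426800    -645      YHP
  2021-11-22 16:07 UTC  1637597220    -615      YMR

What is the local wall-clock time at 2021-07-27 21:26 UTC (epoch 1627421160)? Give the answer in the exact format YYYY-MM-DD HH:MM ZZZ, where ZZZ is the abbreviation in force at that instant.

Query: 2021-07-27 21:26 UTC
Rule 2/4 (YMR, -10:15): 2020-11-30 07:41 UTC ≤ query < 2021-07-27 23:00 UTC
21·60 + 26 - 615 = 671 min
671 = 0·1440 + 671; 671 = 11·60 + 11 → 11:11, same day
→ 2021-07-27 11:11 YMR

2021-07-27 11:11 YMR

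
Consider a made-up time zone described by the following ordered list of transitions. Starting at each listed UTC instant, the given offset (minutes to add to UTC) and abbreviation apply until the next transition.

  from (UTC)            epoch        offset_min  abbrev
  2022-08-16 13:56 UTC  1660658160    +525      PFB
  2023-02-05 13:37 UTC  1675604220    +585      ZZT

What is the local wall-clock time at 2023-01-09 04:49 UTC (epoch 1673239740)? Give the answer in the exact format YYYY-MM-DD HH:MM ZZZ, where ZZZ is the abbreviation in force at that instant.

2023-01-09 13:34 PFB

Query: 2023-01-09 04:49 UTC
Rule 1/2 (PFB, +08:45): 2022-08-16 13:56 UTC ≤ query < 2023-02-05 13:37 UTC
4·60 + 49 + 525 = 814 min
814 = 0·1440 + 814; 814 = 13·60 + 34 → 13:34, same day
→ 2023-01-09 13:34 PFB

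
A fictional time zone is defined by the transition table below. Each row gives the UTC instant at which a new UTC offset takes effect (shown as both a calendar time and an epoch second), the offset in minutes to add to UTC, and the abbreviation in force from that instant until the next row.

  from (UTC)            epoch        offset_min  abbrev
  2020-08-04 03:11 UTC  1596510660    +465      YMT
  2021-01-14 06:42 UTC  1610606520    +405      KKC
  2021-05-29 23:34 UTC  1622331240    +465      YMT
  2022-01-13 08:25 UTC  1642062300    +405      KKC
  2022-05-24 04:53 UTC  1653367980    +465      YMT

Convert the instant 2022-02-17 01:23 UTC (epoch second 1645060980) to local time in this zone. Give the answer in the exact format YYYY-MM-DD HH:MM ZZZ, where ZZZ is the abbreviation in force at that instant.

Query: 2022-02-17 01:23 UTC
Rule 4/5 (KKC, +06:45): 2022-01-13 08:25 UTC ≤ query < 2022-05-24 04:53 UTC
1·60 + 23 + 405 = 488 min
488 = 0·1440 + 488; 488 = 8·60 + 8 → 08:08, same day
→ 2022-02-17 08:08 KKC

2022-02-17 08:08 KKC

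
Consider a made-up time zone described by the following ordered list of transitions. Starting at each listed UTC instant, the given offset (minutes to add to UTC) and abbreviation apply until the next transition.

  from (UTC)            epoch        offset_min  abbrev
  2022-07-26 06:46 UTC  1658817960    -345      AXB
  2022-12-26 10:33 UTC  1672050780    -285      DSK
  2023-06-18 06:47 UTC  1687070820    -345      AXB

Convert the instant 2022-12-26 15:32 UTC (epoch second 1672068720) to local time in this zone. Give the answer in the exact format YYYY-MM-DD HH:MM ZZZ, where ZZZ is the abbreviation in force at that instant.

Query: 2022-12-26 15:32 UTC
Rule 2/3 (DSK, -04:45): 2022-12-26 10:33 UTC ≤ query < 2023-06-18 06:47 UTC
15·60 + 32 - 285 = 647 min
647 = 0·1440 + 647; 647 = 10·60 + 47 → 10:47, same day
→ 2022-12-26 10:47 DSK

2022-12-26 10:47 DSK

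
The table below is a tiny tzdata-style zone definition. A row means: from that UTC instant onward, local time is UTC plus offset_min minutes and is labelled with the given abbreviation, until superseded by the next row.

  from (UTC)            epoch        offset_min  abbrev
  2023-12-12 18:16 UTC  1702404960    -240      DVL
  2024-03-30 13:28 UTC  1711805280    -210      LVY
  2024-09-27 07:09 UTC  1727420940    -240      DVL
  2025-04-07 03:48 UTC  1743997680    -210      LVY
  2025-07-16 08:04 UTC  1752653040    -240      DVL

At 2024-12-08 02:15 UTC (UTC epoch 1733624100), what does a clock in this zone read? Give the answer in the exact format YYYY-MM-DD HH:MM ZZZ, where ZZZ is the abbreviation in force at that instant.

Query: 2024-12-08 02:15 UTC
Rule 3/5 (DVL, -04:00): 2024-09-27 07:09 UTC ≤ query < 2025-04-07 03:48 UTC
2·60 + 15 - 240 = -105 min
-105 = -1·1440 + 1335; 1335 = 22·60 + 15 → 22:15, 2024-12-08 - 1 day = 2024-12-07
→ 2024-12-07 22:15 DVL

2024-12-07 22:15 DVL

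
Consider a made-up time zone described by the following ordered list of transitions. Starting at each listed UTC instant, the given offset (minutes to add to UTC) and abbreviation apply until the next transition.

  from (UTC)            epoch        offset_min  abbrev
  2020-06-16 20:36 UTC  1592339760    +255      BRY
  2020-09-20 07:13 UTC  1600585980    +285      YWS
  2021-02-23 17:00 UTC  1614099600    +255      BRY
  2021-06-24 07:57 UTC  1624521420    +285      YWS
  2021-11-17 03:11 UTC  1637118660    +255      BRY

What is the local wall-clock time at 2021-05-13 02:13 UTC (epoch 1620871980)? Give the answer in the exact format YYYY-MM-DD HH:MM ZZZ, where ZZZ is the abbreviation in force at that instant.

Query: 2021-05-13 02:13 UTC
Rule 3/5 (BRY, +04:15): 2021-02-23 17:00 UTC ≤ query < 2021-06-24 07:57 UTC
2·60 + 13 + 255 = 388 min
388 = 0·1440 + 388; 388 = 6·60 + 28 → 06:28, same day
→ 2021-05-13 06:28 BRY

2021-05-13 06:28 BRY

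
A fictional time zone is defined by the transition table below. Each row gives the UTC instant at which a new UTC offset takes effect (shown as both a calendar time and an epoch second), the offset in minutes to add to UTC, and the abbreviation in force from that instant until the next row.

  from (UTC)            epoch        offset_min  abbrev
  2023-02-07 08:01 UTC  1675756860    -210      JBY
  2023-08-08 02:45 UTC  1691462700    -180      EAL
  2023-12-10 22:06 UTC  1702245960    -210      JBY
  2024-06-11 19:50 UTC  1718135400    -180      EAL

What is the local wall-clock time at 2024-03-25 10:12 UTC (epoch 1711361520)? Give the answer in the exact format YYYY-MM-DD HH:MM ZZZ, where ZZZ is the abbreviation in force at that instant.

2024-03-25 06:42 JBY

Query: 2024-03-25 10:12 UTC
Rule 3/4 (JBY, -03:30): 2023-12-10 22:06 UTC ≤ query < 2024-06-11 19:50 UTC
10·60 + 12 - 210 = 402 min
402 = 0·1440 + 402; 402 = 6·60 + 42 → 06:42, same day
→ 2024-03-25 06:42 JBY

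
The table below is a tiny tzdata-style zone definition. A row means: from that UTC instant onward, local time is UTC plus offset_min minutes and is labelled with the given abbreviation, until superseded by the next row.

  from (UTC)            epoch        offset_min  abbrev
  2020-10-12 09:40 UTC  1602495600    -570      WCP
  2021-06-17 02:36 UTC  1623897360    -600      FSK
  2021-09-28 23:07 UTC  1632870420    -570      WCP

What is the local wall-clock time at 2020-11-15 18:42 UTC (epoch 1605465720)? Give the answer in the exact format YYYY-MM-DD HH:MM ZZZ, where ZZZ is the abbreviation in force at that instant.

Query: 2020-11-15 18:42 UTC
Rule 1/3 (WCP, -09:30): 2020-10-12 09:40 UTC ≤ query < 2021-06-17 02:36 UTC
18·60 + 42 - 570 = 552 min
552 = 0·1440 + 552; 552 = 9·60 + 12 → 09:12, same day
→ 2020-11-15 09:12 WCP

2020-11-15 09:12 WCP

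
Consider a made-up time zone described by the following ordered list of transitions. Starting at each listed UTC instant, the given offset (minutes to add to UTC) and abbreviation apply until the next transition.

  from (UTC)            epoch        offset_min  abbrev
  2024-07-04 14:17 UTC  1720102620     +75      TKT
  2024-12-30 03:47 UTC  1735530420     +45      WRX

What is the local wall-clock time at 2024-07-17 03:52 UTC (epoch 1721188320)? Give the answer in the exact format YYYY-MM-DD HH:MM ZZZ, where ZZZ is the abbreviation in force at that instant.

2024-07-17 05:07 TKT

Query: 2024-07-17 03:52 UTC
Rule 1/2 (TKT, +01:15): 2024-07-04 14:17 UTC ≤ query < 2024-12-30 03:47 UTC
3·60 + 52 + 75 = 307 min
307 = 0·1440 + 307; 307 = 5·60 + 7 → 05:07, same day
→ 2024-07-17 05:07 TKT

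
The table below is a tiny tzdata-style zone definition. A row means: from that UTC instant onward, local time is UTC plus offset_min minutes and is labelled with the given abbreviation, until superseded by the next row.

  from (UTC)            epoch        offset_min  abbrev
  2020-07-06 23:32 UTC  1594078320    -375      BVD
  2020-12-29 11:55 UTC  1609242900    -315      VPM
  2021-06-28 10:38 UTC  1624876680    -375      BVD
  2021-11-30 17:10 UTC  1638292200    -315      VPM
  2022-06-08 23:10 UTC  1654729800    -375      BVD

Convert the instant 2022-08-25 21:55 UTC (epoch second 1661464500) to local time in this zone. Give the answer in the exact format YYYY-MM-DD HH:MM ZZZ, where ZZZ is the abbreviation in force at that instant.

Query: 2022-08-25 21:55 UTC
Rule 5/5 (BVD, -06:15): 2022-06-08 23:10 UTC ≤ query < +∞
21·60 + 55 - 375 = 940 min
940 = 0·1440 + 940; 940 = 15·60 + 40 → 15:40, same day
→ 2022-08-25 15:40 BVD

2022-08-25 15:40 BVD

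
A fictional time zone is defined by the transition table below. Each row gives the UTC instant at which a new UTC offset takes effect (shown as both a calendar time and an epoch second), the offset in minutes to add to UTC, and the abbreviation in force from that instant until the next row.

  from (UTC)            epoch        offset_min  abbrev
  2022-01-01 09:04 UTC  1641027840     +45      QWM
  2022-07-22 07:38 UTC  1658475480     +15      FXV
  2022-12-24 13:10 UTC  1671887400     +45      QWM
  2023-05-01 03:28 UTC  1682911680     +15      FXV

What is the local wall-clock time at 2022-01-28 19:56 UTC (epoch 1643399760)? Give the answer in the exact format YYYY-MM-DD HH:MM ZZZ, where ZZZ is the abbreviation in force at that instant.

2022-01-28 20:41 QWM

Query: 2022-01-28 19:56 UTC
Rule 1/4 (QWM, +00:45): 2022-01-01 09:04 UTC ≤ query < 2022-07-22 07:38 UTC
19·60 + 56 + 45 = 1241 min
1241 = 0·1440 + 1241; 1241 = 20·60 + 41 → 20:41, same day
→ 2022-01-28 20:41 QWM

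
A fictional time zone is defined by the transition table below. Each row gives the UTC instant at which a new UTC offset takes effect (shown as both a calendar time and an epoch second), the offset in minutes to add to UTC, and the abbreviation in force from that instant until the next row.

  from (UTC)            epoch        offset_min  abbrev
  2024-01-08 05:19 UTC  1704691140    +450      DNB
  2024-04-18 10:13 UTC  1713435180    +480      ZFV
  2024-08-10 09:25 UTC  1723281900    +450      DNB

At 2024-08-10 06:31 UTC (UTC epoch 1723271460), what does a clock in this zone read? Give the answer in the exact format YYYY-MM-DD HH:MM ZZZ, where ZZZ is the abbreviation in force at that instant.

Query: 2024-08-10 06:31 UTC
Rule 2/3 (ZFV, +08:00): 2024-04-18 10:13 UTC ≤ query < 2024-08-10 09:25 UTC
6·60 + 31 + 480 = 871 min
871 = 0·1440 + 871; 871 = 14·60 + 31 → 14:31, same day
→ 2024-08-10 14:31 ZFV

2024-08-10 14:31 ZFV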